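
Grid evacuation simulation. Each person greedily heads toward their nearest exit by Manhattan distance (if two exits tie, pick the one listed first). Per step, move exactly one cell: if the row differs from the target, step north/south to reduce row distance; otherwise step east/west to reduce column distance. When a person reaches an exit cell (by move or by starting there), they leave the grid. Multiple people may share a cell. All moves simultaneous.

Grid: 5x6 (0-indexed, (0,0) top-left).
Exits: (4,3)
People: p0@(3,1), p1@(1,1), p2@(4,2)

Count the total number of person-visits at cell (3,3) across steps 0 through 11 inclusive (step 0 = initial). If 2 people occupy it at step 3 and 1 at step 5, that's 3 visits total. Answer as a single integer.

Step 0: p0@(3,1) p1@(1,1) p2@(4,2) -> at (3,3): 0 [-], cum=0
Step 1: p0@(4,1) p1@(2,1) p2@ESC -> at (3,3): 0 [-], cum=0
Step 2: p0@(4,2) p1@(3,1) p2@ESC -> at (3,3): 0 [-], cum=0
Step 3: p0@ESC p1@(4,1) p2@ESC -> at (3,3): 0 [-], cum=0
Step 4: p0@ESC p1@(4,2) p2@ESC -> at (3,3): 0 [-], cum=0
Step 5: p0@ESC p1@ESC p2@ESC -> at (3,3): 0 [-], cum=0
Total visits = 0

Answer: 0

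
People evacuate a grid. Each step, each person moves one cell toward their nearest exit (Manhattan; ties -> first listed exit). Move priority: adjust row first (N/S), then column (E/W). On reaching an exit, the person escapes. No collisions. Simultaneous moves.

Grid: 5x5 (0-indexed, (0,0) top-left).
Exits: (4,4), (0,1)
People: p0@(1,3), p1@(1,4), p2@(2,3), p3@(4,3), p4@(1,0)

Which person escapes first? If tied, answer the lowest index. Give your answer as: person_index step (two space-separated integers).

Step 1: p0:(1,3)->(0,3) | p1:(1,4)->(2,4) | p2:(2,3)->(3,3) | p3:(4,3)->(4,4)->EXIT | p4:(1,0)->(0,0)
Step 2: p0:(0,3)->(0,2) | p1:(2,4)->(3,4) | p2:(3,3)->(4,3) | p3:escaped | p4:(0,0)->(0,1)->EXIT
Step 3: p0:(0,2)->(0,1)->EXIT | p1:(3,4)->(4,4)->EXIT | p2:(4,3)->(4,4)->EXIT | p3:escaped | p4:escaped
Exit steps: [3, 3, 3, 1, 2]
First to escape: p3 at step 1

Answer: 3 1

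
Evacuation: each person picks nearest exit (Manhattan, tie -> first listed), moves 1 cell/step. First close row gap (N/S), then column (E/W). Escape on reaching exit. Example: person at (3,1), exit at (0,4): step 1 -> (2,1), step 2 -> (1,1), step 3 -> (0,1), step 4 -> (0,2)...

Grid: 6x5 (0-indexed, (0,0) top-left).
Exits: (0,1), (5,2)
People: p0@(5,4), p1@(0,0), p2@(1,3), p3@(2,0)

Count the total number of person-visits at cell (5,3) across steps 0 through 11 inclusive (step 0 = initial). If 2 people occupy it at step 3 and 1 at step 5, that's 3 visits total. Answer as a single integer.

Step 0: p0@(5,4) p1@(0,0) p2@(1,3) p3@(2,0) -> at (5,3): 0 [-], cum=0
Step 1: p0@(5,3) p1@ESC p2@(0,3) p3@(1,0) -> at (5,3): 1 [p0], cum=1
Step 2: p0@ESC p1@ESC p2@(0,2) p3@(0,0) -> at (5,3): 0 [-], cum=1
Step 3: p0@ESC p1@ESC p2@ESC p3@ESC -> at (5,3): 0 [-], cum=1
Total visits = 1

Answer: 1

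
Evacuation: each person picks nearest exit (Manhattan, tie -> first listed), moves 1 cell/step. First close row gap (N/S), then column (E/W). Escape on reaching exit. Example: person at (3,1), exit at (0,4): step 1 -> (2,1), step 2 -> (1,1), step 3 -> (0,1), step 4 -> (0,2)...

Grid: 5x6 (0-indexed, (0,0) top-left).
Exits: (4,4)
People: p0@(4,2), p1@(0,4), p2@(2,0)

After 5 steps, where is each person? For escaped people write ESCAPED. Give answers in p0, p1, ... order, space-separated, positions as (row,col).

Step 1: p0:(4,2)->(4,3) | p1:(0,4)->(1,4) | p2:(2,0)->(3,0)
Step 2: p0:(4,3)->(4,4)->EXIT | p1:(1,4)->(2,4) | p2:(3,0)->(4,0)
Step 3: p0:escaped | p1:(2,4)->(3,4) | p2:(4,0)->(4,1)
Step 4: p0:escaped | p1:(3,4)->(4,4)->EXIT | p2:(4,1)->(4,2)
Step 5: p0:escaped | p1:escaped | p2:(4,2)->(4,3)

ESCAPED ESCAPED (4,3)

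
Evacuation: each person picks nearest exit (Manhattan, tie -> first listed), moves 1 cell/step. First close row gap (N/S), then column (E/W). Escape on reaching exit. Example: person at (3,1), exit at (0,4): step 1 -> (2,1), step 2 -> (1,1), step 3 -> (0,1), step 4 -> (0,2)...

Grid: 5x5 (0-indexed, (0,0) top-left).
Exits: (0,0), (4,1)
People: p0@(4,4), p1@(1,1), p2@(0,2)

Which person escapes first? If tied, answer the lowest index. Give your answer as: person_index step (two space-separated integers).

Step 1: p0:(4,4)->(4,3) | p1:(1,1)->(0,1) | p2:(0,2)->(0,1)
Step 2: p0:(4,3)->(4,2) | p1:(0,1)->(0,0)->EXIT | p2:(0,1)->(0,0)->EXIT
Step 3: p0:(4,2)->(4,1)->EXIT | p1:escaped | p2:escaped
Exit steps: [3, 2, 2]
First to escape: p1 at step 2

Answer: 1 2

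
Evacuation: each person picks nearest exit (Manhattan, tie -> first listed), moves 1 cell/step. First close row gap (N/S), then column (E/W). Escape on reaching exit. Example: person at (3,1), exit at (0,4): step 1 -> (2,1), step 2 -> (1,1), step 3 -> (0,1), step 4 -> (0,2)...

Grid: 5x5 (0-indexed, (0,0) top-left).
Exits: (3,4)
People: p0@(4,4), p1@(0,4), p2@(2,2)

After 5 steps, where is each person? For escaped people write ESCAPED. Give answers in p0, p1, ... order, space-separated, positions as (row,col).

Step 1: p0:(4,4)->(3,4)->EXIT | p1:(0,4)->(1,4) | p2:(2,2)->(3,2)
Step 2: p0:escaped | p1:(1,4)->(2,4) | p2:(3,2)->(3,3)
Step 3: p0:escaped | p1:(2,4)->(3,4)->EXIT | p2:(3,3)->(3,4)->EXIT

ESCAPED ESCAPED ESCAPED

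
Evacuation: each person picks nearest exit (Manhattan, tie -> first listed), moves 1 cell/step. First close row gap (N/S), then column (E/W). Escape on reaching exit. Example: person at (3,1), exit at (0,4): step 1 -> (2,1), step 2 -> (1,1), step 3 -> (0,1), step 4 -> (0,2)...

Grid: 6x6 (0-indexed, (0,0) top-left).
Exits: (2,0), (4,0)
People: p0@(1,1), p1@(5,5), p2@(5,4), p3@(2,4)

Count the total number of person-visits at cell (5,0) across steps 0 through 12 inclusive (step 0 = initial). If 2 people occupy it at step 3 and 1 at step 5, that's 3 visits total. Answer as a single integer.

Step 0: p0@(1,1) p1@(5,5) p2@(5,4) p3@(2,4) -> at (5,0): 0 [-], cum=0
Step 1: p0@(2,1) p1@(4,5) p2@(4,4) p3@(2,3) -> at (5,0): 0 [-], cum=0
Step 2: p0@ESC p1@(4,4) p2@(4,3) p3@(2,2) -> at (5,0): 0 [-], cum=0
Step 3: p0@ESC p1@(4,3) p2@(4,2) p3@(2,1) -> at (5,0): 0 [-], cum=0
Step 4: p0@ESC p1@(4,2) p2@(4,1) p3@ESC -> at (5,0): 0 [-], cum=0
Step 5: p0@ESC p1@(4,1) p2@ESC p3@ESC -> at (5,0): 0 [-], cum=0
Step 6: p0@ESC p1@ESC p2@ESC p3@ESC -> at (5,0): 0 [-], cum=0
Total visits = 0

Answer: 0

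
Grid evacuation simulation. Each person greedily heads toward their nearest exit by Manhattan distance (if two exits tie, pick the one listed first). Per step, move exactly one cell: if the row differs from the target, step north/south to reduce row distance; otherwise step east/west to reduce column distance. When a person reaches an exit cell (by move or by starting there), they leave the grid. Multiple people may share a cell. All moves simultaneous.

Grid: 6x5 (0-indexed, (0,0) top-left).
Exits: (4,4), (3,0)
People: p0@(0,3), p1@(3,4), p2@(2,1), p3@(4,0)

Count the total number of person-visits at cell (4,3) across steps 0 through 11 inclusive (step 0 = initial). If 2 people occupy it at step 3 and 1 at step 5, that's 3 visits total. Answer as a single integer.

Answer: 1

Derivation:
Step 0: p0@(0,3) p1@(3,4) p2@(2,1) p3@(4,0) -> at (4,3): 0 [-], cum=0
Step 1: p0@(1,3) p1@ESC p2@(3,1) p3@ESC -> at (4,3): 0 [-], cum=0
Step 2: p0@(2,3) p1@ESC p2@ESC p3@ESC -> at (4,3): 0 [-], cum=0
Step 3: p0@(3,3) p1@ESC p2@ESC p3@ESC -> at (4,3): 0 [-], cum=0
Step 4: p0@(4,3) p1@ESC p2@ESC p3@ESC -> at (4,3): 1 [p0], cum=1
Step 5: p0@ESC p1@ESC p2@ESC p3@ESC -> at (4,3): 0 [-], cum=1
Total visits = 1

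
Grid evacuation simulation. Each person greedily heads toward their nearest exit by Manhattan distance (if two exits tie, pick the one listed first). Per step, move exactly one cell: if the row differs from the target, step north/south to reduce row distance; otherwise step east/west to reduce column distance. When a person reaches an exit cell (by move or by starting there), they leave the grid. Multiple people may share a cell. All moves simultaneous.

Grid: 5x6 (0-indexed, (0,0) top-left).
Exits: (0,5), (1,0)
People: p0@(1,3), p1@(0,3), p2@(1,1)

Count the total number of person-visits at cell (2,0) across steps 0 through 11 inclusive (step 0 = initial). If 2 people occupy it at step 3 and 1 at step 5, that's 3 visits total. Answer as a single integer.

Step 0: p0@(1,3) p1@(0,3) p2@(1,1) -> at (2,0): 0 [-], cum=0
Step 1: p0@(0,3) p1@(0,4) p2@ESC -> at (2,0): 0 [-], cum=0
Step 2: p0@(0,4) p1@ESC p2@ESC -> at (2,0): 0 [-], cum=0
Step 3: p0@ESC p1@ESC p2@ESC -> at (2,0): 0 [-], cum=0
Total visits = 0

Answer: 0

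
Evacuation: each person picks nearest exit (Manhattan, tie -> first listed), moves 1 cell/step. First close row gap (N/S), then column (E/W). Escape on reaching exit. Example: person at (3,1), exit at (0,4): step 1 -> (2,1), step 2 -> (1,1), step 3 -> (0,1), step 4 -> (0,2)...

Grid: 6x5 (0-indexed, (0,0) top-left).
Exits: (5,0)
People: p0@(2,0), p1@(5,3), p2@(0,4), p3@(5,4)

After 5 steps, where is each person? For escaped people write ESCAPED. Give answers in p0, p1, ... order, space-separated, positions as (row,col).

Step 1: p0:(2,0)->(3,0) | p1:(5,3)->(5,2) | p2:(0,4)->(1,4) | p3:(5,4)->(5,3)
Step 2: p0:(3,0)->(4,0) | p1:(5,2)->(5,1) | p2:(1,4)->(2,4) | p3:(5,3)->(5,2)
Step 3: p0:(4,0)->(5,0)->EXIT | p1:(5,1)->(5,0)->EXIT | p2:(2,4)->(3,4) | p3:(5,2)->(5,1)
Step 4: p0:escaped | p1:escaped | p2:(3,4)->(4,4) | p3:(5,1)->(5,0)->EXIT
Step 5: p0:escaped | p1:escaped | p2:(4,4)->(5,4) | p3:escaped

ESCAPED ESCAPED (5,4) ESCAPED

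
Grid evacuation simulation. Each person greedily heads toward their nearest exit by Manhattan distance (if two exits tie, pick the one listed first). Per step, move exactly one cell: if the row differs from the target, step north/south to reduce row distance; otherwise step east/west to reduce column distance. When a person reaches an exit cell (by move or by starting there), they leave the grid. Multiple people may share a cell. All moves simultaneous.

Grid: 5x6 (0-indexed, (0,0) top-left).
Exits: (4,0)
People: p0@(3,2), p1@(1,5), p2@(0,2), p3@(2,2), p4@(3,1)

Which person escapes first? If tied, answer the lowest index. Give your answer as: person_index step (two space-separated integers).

Answer: 4 2

Derivation:
Step 1: p0:(3,2)->(4,2) | p1:(1,5)->(2,5) | p2:(0,2)->(1,2) | p3:(2,2)->(3,2) | p4:(3,1)->(4,1)
Step 2: p0:(4,2)->(4,1) | p1:(2,5)->(3,5) | p2:(1,2)->(2,2) | p3:(3,2)->(4,2) | p4:(4,1)->(4,0)->EXIT
Step 3: p0:(4,1)->(4,0)->EXIT | p1:(3,5)->(4,5) | p2:(2,2)->(3,2) | p3:(4,2)->(4,1) | p4:escaped
Step 4: p0:escaped | p1:(4,5)->(4,4) | p2:(3,2)->(4,2) | p3:(4,1)->(4,0)->EXIT | p4:escaped
Step 5: p0:escaped | p1:(4,4)->(4,3) | p2:(4,2)->(4,1) | p3:escaped | p4:escaped
Step 6: p0:escaped | p1:(4,3)->(4,2) | p2:(4,1)->(4,0)->EXIT | p3:escaped | p4:escaped
Step 7: p0:escaped | p1:(4,2)->(4,1) | p2:escaped | p3:escaped | p4:escaped
Step 8: p0:escaped | p1:(4,1)->(4,0)->EXIT | p2:escaped | p3:escaped | p4:escaped
Exit steps: [3, 8, 6, 4, 2]
First to escape: p4 at step 2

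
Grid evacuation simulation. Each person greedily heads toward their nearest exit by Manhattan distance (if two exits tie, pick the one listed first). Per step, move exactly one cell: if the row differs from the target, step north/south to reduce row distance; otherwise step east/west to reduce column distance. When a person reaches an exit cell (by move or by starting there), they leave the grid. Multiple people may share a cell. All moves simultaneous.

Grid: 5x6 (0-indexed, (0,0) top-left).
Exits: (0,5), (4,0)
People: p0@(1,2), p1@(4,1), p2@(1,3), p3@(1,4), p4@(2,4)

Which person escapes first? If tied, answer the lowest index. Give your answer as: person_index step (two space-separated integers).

Step 1: p0:(1,2)->(0,2) | p1:(4,1)->(4,0)->EXIT | p2:(1,3)->(0,3) | p3:(1,4)->(0,4) | p4:(2,4)->(1,4)
Step 2: p0:(0,2)->(0,3) | p1:escaped | p2:(0,3)->(0,4) | p3:(0,4)->(0,5)->EXIT | p4:(1,4)->(0,4)
Step 3: p0:(0,3)->(0,4) | p1:escaped | p2:(0,4)->(0,5)->EXIT | p3:escaped | p4:(0,4)->(0,5)->EXIT
Step 4: p0:(0,4)->(0,5)->EXIT | p1:escaped | p2:escaped | p3:escaped | p4:escaped
Exit steps: [4, 1, 3, 2, 3]
First to escape: p1 at step 1

Answer: 1 1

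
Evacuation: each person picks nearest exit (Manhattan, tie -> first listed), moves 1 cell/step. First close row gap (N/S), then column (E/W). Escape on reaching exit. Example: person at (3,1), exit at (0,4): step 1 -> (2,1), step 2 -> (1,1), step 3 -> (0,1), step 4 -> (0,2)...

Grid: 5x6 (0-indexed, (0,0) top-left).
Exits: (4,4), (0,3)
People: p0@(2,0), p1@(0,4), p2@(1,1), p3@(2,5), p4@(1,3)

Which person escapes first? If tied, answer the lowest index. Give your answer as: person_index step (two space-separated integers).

Step 1: p0:(2,0)->(1,0) | p1:(0,4)->(0,3)->EXIT | p2:(1,1)->(0,1) | p3:(2,5)->(3,5) | p4:(1,3)->(0,3)->EXIT
Step 2: p0:(1,0)->(0,0) | p1:escaped | p2:(0,1)->(0,2) | p3:(3,5)->(4,5) | p4:escaped
Step 3: p0:(0,0)->(0,1) | p1:escaped | p2:(0,2)->(0,3)->EXIT | p3:(4,5)->(4,4)->EXIT | p4:escaped
Step 4: p0:(0,1)->(0,2) | p1:escaped | p2:escaped | p3:escaped | p4:escaped
Step 5: p0:(0,2)->(0,3)->EXIT | p1:escaped | p2:escaped | p3:escaped | p4:escaped
Exit steps: [5, 1, 3, 3, 1]
First to escape: p1 at step 1

Answer: 1 1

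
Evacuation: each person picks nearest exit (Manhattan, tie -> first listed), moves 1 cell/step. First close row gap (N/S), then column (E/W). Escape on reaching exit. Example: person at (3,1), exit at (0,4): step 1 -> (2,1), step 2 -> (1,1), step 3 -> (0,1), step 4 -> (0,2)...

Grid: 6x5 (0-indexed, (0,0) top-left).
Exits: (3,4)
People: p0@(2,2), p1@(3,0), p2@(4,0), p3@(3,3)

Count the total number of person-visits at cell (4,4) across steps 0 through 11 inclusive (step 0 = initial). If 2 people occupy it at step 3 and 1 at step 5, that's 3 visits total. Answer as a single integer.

Answer: 0

Derivation:
Step 0: p0@(2,2) p1@(3,0) p2@(4,0) p3@(3,3) -> at (4,4): 0 [-], cum=0
Step 1: p0@(3,2) p1@(3,1) p2@(3,0) p3@ESC -> at (4,4): 0 [-], cum=0
Step 2: p0@(3,3) p1@(3,2) p2@(3,1) p3@ESC -> at (4,4): 0 [-], cum=0
Step 3: p0@ESC p1@(3,3) p2@(3,2) p3@ESC -> at (4,4): 0 [-], cum=0
Step 4: p0@ESC p1@ESC p2@(3,3) p3@ESC -> at (4,4): 0 [-], cum=0
Step 5: p0@ESC p1@ESC p2@ESC p3@ESC -> at (4,4): 0 [-], cum=0
Total visits = 0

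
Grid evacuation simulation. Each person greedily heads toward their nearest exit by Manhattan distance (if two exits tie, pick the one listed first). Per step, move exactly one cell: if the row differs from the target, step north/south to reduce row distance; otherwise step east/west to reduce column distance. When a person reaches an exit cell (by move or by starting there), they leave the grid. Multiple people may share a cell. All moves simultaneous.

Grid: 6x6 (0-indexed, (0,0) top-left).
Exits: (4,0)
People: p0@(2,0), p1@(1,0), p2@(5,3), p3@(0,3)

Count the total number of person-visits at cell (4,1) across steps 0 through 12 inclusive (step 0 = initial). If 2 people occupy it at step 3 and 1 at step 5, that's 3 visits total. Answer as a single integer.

Step 0: p0@(2,0) p1@(1,0) p2@(5,3) p3@(0,3) -> at (4,1): 0 [-], cum=0
Step 1: p0@(3,0) p1@(2,0) p2@(4,3) p3@(1,3) -> at (4,1): 0 [-], cum=0
Step 2: p0@ESC p1@(3,0) p2@(4,2) p3@(2,3) -> at (4,1): 0 [-], cum=0
Step 3: p0@ESC p1@ESC p2@(4,1) p3@(3,3) -> at (4,1): 1 [p2], cum=1
Step 4: p0@ESC p1@ESC p2@ESC p3@(4,3) -> at (4,1): 0 [-], cum=1
Step 5: p0@ESC p1@ESC p2@ESC p3@(4,2) -> at (4,1): 0 [-], cum=1
Step 6: p0@ESC p1@ESC p2@ESC p3@(4,1) -> at (4,1): 1 [p3], cum=2
Step 7: p0@ESC p1@ESC p2@ESC p3@ESC -> at (4,1): 0 [-], cum=2
Total visits = 2

Answer: 2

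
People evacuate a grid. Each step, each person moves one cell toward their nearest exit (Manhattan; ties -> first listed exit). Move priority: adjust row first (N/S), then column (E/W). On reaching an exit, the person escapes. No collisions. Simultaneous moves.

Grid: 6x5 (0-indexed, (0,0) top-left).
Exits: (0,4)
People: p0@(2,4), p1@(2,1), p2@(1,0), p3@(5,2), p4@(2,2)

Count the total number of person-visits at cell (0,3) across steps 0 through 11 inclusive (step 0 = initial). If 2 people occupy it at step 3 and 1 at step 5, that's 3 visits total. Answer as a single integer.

Answer: 4

Derivation:
Step 0: p0@(2,4) p1@(2,1) p2@(1,0) p3@(5,2) p4@(2,2) -> at (0,3): 0 [-], cum=0
Step 1: p0@(1,4) p1@(1,1) p2@(0,0) p3@(4,2) p4@(1,2) -> at (0,3): 0 [-], cum=0
Step 2: p0@ESC p1@(0,1) p2@(0,1) p3@(3,2) p4@(0,2) -> at (0,3): 0 [-], cum=0
Step 3: p0@ESC p1@(0,2) p2@(0,2) p3@(2,2) p4@(0,3) -> at (0,3): 1 [p4], cum=1
Step 4: p0@ESC p1@(0,3) p2@(0,3) p3@(1,2) p4@ESC -> at (0,3): 2 [p1,p2], cum=3
Step 5: p0@ESC p1@ESC p2@ESC p3@(0,2) p4@ESC -> at (0,3): 0 [-], cum=3
Step 6: p0@ESC p1@ESC p2@ESC p3@(0,3) p4@ESC -> at (0,3): 1 [p3], cum=4
Step 7: p0@ESC p1@ESC p2@ESC p3@ESC p4@ESC -> at (0,3): 0 [-], cum=4
Total visits = 4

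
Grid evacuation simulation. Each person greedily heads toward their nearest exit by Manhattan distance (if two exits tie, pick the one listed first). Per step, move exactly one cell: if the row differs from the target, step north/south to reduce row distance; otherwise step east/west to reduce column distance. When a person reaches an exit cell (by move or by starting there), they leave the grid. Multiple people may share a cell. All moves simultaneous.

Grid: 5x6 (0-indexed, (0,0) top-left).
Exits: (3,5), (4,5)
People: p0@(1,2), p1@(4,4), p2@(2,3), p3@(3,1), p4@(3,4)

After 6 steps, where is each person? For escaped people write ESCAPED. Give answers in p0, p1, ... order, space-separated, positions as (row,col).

Step 1: p0:(1,2)->(2,2) | p1:(4,4)->(4,5)->EXIT | p2:(2,3)->(3,3) | p3:(3,1)->(3,2) | p4:(3,4)->(3,5)->EXIT
Step 2: p0:(2,2)->(3,2) | p1:escaped | p2:(3,3)->(3,4) | p3:(3,2)->(3,3) | p4:escaped
Step 3: p0:(3,2)->(3,3) | p1:escaped | p2:(3,4)->(3,5)->EXIT | p3:(3,3)->(3,4) | p4:escaped
Step 4: p0:(3,3)->(3,4) | p1:escaped | p2:escaped | p3:(3,4)->(3,5)->EXIT | p4:escaped
Step 5: p0:(3,4)->(3,5)->EXIT | p1:escaped | p2:escaped | p3:escaped | p4:escaped

ESCAPED ESCAPED ESCAPED ESCAPED ESCAPED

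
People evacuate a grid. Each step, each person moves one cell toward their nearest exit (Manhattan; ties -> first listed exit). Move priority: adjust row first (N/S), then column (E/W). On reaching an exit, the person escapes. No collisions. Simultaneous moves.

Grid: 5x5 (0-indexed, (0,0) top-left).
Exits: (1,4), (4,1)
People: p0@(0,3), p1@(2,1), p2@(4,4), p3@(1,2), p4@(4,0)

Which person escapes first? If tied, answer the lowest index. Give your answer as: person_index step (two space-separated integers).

Step 1: p0:(0,3)->(1,3) | p1:(2,1)->(3,1) | p2:(4,4)->(3,4) | p3:(1,2)->(1,3) | p4:(4,0)->(4,1)->EXIT
Step 2: p0:(1,3)->(1,4)->EXIT | p1:(3,1)->(4,1)->EXIT | p2:(3,4)->(2,4) | p3:(1,3)->(1,4)->EXIT | p4:escaped
Step 3: p0:escaped | p1:escaped | p2:(2,4)->(1,4)->EXIT | p3:escaped | p4:escaped
Exit steps: [2, 2, 3, 2, 1]
First to escape: p4 at step 1

Answer: 4 1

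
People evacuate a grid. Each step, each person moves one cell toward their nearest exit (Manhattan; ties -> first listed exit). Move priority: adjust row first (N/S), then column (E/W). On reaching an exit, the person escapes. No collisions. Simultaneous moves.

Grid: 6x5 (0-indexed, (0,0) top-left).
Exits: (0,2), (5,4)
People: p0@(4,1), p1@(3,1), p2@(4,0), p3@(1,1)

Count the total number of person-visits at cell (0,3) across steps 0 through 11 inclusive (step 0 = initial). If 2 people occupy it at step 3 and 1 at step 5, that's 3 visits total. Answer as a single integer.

Answer: 0

Derivation:
Step 0: p0@(4,1) p1@(3,1) p2@(4,0) p3@(1,1) -> at (0,3): 0 [-], cum=0
Step 1: p0@(5,1) p1@(2,1) p2@(5,0) p3@(0,1) -> at (0,3): 0 [-], cum=0
Step 2: p0@(5,2) p1@(1,1) p2@(5,1) p3@ESC -> at (0,3): 0 [-], cum=0
Step 3: p0@(5,3) p1@(0,1) p2@(5,2) p3@ESC -> at (0,3): 0 [-], cum=0
Step 4: p0@ESC p1@ESC p2@(5,3) p3@ESC -> at (0,3): 0 [-], cum=0
Step 5: p0@ESC p1@ESC p2@ESC p3@ESC -> at (0,3): 0 [-], cum=0
Total visits = 0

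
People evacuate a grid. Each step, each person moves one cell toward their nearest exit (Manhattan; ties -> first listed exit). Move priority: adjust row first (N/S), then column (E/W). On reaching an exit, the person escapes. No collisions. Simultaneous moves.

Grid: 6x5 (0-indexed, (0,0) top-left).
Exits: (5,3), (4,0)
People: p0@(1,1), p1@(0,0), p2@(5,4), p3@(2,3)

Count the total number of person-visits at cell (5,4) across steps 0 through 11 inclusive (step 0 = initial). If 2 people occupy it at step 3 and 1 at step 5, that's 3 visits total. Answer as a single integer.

Step 0: p0@(1,1) p1@(0,0) p2@(5,4) p3@(2,3) -> at (5,4): 1 [p2], cum=1
Step 1: p0@(2,1) p1@(1,0) p2@ESC p3@(3,3) -> at (5,4): 0 [-], cum=1
Step 2: p0@(3,1) p1@(2,0) p2@ESC p3@(4,3) -> at (5,4): 0 [-], cum=1
Step 3: p0@(4,1) p1@(3,0) p2@ESC p3@ESC -> at (5,4): 0 [-], cum=1
Step 4: p0@ESC p1@ESC p2@ESC p3@ESC -> at (5,4): 0 [-], cum=1
Total visits = 1

Answer: 1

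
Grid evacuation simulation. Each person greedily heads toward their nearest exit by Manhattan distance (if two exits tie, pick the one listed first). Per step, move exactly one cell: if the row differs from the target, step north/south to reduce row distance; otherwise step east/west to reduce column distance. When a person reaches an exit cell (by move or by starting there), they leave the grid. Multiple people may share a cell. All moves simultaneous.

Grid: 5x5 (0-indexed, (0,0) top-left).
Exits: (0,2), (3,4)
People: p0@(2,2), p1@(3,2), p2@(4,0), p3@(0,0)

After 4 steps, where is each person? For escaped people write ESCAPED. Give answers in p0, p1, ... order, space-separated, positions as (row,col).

Step 1: p0:(2,2)->(1,2) | p1:(3,2)->(3,3) | p2:(4,0)->(3,0) | p3:(0,0)->(0,1)
Step 2: p0:(1,2)->(0,2)->EXIT | p1:(3,3)->(3,4)->EXIT | p2:(3,0)->(3,1) | p3:(0,1)->(0,2)->EXIT
Step 3: p0:escaped | p1:escaped | p2:(3,1)->(3,2) | p3:escaped
Step 4: p0:escaped | p1:escaped | p2:(3,2)->(3,3) | p3:escaped

ESCAPED ESCAPED (3,3) ESCAPED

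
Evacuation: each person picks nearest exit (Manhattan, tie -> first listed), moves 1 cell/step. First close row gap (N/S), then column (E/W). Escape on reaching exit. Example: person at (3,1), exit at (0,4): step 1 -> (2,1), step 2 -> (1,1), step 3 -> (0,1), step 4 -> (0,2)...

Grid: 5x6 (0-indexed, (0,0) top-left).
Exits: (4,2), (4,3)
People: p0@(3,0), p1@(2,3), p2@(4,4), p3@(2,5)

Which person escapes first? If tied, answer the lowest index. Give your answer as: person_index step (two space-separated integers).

Step 1: p0:(3,0)->(4,0) | p1:(2,3)->(3,3) | p2:(4,4)->(4,3)->EXIT | p3:(2,5)->(3,5)
Step 2: p0:(4,0)->(4,1) | p1:(3,3)->(4,3)->EXIT | p2:escaped | p3:(3,5)->(4,5)
Step 3: p0:(4,1)->(4,2)->EXIT | p1:escaped | p2:escaped | p3:(4,5)->(4,4)
Step 4: p0:escaped | p1:escaped | p2:escaped | p3:(4,4)->(4,3)->EXIT
Exit steps: [3, 2, 1, 4]
First to escape: p2 at step 1

Answer: 2 1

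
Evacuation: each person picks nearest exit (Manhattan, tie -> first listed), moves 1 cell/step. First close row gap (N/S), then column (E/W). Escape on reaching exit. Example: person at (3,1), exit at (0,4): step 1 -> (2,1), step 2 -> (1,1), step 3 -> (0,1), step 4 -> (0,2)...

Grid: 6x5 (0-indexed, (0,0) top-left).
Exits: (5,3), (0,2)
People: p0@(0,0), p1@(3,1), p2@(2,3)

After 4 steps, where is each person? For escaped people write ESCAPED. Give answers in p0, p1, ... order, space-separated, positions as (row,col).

Step 1: p0:(0,0)->(0,1) | p1:(3,1)->(4,1) | p2:(2,3)->(3,3)
Step 2: p0:(0,1)->(0,2)->EXIT | p1:(4,1)->(5,1) | p2:(3,3)->(4,3)
Step 3: p0:escaped | p1:(5,1)->(5,2) | p2:(4,3)->(5,3)->EXIT
Step 4: p0:escaped | p1:(5,2)->(5,3)->EXIT | p2:escaped

ESCAPED ESCAPED ESCAPED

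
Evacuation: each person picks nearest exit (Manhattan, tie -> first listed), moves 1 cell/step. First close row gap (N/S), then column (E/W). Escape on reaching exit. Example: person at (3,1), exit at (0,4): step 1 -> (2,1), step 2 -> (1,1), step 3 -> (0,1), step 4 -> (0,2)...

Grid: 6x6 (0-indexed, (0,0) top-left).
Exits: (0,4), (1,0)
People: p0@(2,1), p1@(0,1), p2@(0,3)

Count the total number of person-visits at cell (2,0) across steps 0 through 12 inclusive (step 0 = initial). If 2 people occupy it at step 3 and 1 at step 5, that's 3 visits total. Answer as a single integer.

Answer: 0

Derivation:
Step 0: p0@(2,1) p1@(0,1) p2@(0,3) -> at (2,0): 0 [-], cum=0
Step 1: p0@(1,1) p1@(1,1) p2@ESC -> at (2,0): 0 [-], cum=0
Step 2: p0@ESC p1@ESC p2@ESC -> at (2,0): 0 [-], cum=0
Total visits = 0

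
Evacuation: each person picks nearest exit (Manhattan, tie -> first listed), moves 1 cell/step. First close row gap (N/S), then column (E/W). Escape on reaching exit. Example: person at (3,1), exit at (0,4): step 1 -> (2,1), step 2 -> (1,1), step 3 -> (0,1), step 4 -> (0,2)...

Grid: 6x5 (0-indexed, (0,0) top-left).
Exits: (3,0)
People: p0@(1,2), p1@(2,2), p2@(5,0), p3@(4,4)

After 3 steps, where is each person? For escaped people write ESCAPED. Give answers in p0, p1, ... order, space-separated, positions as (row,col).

Step 1: p0:(1,2)->(2,2) | p1:(2,2)->(3,2) | p2:(5,0)->(4,0) | p3:(4,4)->(3,4)
Step 2: p0:(2,2)->(3,2) | p1:(3,2)->(3,1) | p2:(4,0)->(3,0)->EXIT | p3:(3,4)->(3,3)
Step 3: p0:(3,2)->(3,1) | p1:(3,1)->(3,0)->EXIT | p2:escaped | p3:(3,3)->(3,2)

(3,1) ESCAPED ESCAPED (3,2)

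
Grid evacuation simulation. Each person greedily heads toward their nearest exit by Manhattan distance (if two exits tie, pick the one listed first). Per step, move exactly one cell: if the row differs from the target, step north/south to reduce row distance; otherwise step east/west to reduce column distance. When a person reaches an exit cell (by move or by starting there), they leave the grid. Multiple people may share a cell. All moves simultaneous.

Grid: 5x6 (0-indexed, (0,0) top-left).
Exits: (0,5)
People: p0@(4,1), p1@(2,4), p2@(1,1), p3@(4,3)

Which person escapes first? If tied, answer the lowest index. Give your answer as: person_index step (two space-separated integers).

Step 1: p0:(4,1)->(3,1) | p1:(2,4)->(1,4) | p2:(1,1)->(0,1) | p3:(4,3)->(3,3)
Step 2: p0:(3,1)->(2,1) | p1:(1,4)->(0,4) | p2:(0,1)->(0,2) | p3:(3,3)->(2,3)
Step 3: p0:(2,1)->(1,1) | p1:(0,4)->(0,5)->EXIT | p2:(0,2)->(0,3) | p3:(2,3)->(1,3)
Step 4: p0:(1,1)->(0,1) | p1:escaped | p2:(0,3)->(0,4) | p3:(1,3)->(0,3)
Step 5: p0:(0,1)->(0,2) | p1:escaped | p2:(0,4)->(0,5)->EXIT | p3:(0,3)->(0,4)
Step 6: p0:(0,2)->(0,3) | p1:escaped | p2:escaped | p3:(0,4)->(0,5)->EXIT
Step 7: p0:(0,3)->(0,4) | p1:escaped | p2:escaped | p3:escaped
Step 8: p0:(0,4)->(0,5)->EXIT | p1:escaped | p2:escaped | p3:escaped
Exit steps: [8, 3, 5, 6]
First to escape: p1 at step 3

Answer: 1 3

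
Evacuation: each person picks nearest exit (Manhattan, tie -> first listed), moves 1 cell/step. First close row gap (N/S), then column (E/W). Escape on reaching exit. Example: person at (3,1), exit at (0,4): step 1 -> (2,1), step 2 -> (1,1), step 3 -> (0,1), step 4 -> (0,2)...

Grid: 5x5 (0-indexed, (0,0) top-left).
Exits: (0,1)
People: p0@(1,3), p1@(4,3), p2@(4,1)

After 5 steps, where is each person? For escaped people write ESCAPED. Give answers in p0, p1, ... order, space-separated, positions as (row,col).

Step 1: p0:(1,3)->(0,3) | p1:(4,3)->(3,3) | p2:(4,1)->(3,1)
Step 2: p0:(0,3)->(0,2) | p1:(3,3)->(2,3) | p2:(3,1)->(2,1)
Step 3: p0:(0,2)->(0,1)->EXIT | p1:(2,3)->(1,3) | p2:(2,1)->(1,1)
Step 4: p0:escaped | p1:(1,3)->(0,3) | p2:(1,1)->(0,1)->EXIT
Step 5: p0:escaped | p1:(0,3)->(0,2) | p2:escaped

ESCAPED (0,2) ESCAPED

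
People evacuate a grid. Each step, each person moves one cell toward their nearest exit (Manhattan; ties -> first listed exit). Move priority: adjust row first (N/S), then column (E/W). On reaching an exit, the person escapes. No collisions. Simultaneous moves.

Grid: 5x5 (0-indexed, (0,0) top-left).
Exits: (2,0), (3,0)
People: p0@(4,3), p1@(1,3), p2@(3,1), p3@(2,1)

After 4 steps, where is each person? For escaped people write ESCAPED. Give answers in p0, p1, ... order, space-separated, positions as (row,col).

Step 1: p0:(4,3)->(3,3) | p1:(1,3)->(2,3) | p2:(3,1)->(3,0)->EXIT | p3:(2,1)->(2,0)->EXIT
Step 2: p0:(3,3)->(3,2) | p1:(2,3)->(2,2) | p2:escaped | p3:escaped
Step 3: p0:(3,2)->(3,1) | p1:(2,2)->(2,1) | p2:escaped | p3:escaped
Step 4: p0:(3,1)->(3,0)->EXIT | p1:(2,1)->(2,0)->EXIT | p2:escaped | p3:escaped

ESCAPED ESCAPED ESCAPED ESCAPED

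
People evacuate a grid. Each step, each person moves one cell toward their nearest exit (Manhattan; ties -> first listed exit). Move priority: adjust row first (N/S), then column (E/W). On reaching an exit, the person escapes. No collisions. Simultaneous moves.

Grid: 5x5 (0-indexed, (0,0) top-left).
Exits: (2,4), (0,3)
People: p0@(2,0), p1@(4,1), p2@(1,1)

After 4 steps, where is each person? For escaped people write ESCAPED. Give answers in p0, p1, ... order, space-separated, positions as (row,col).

Step 1: p0:(2,0)->(2,1) | p1:(4,1)->(3,1) | p2:(1,1)->(0,1)
Step 2: p0:(2,1)->(2,2) | p1:(3,1)->(2,1) | p2:(0,1)->(0,2)
Step 3: p0:(2,2)->(2,3) | p1:(2,1)->(2,2) | p2:(0,2)->(0,3)->EXIT
Step 4: p0:(2,3)->(2,4)->EXIT | p1:(2,2)->(2,3) | p2:escaped

ESCAPED (2,3) ESCAPED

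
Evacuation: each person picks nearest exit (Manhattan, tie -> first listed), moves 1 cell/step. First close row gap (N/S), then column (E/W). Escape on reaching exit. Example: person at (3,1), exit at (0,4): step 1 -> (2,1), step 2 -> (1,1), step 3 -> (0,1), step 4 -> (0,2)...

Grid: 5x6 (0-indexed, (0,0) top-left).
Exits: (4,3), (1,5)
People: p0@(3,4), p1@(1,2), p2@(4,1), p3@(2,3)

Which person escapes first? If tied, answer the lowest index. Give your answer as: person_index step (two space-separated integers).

Answer: 0 2

Derivation:
Step 1: p0:(3,4)->(4,4) | p1:(1,2)->(1,3) | p2:(4,1)->(4,2) | p3:(2,3)->(3,3)
Step 2: p0:(4,4)->(4,3)->EXIT | p1:(1,3)->(1,4) | p2:(4,2)->(4,3)->EXIT | p3:(3,3)->(4,3)->EXIT
Step 3: p0:escaped | p1:(1,4)->(1,5)->EXIT | p2:escaped | p3:escaped
Exit steps: [2, 3, 2, 2]
First to escape: p0 at step 2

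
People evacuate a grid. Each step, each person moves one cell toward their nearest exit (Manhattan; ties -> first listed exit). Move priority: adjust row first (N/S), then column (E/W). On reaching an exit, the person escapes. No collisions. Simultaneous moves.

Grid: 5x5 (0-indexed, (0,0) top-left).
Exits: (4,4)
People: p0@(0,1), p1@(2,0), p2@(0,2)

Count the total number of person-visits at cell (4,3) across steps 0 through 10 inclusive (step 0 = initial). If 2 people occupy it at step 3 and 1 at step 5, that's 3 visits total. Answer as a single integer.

Answer: 3

Derivation:
Step 0: p0@(0,1) p1@(2,0) p2@(0,2) -> at (4,3): 0 [-], cum=0
Step 1: p0@(1,1) p1@(3,0) p2@(1,2) -> at (4,3): 0 [-], cum=0
Step 2: p0@(2,1) p1@(4,0) p2@(2,2) -> at (4,3): 0 [-], cum=0
Step 3: p0@(3,1) p1@(4,1) p2@(3,2) -> at (4,3): 0 [-], cum=0
Step 4: p0@(4,1) p1@(4,2) p2@(4,2) -> at (4,3): 0 [-], cum=0
Step 5: p0@(4,2) p1@(4,3) p2@(4,3) -> at (4,3): 2 [p1,p2], cum=2
Step 6: p0@(4,3) p1@ESC p2@ESC -> at (4,3): 1 [p0], cum=3
Step 7: p0@ESC p1@ESC p2@ESC -> at (4,3): 0 [-], cum=3
Total visits = 3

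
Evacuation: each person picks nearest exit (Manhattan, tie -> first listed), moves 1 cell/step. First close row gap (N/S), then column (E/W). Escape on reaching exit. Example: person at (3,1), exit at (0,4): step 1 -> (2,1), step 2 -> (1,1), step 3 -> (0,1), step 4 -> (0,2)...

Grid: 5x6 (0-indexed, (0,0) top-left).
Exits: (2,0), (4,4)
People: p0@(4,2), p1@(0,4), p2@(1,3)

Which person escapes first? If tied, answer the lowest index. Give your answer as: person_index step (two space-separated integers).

Step 1: p0:(4,2)->(4,3) | p1:(0,4)->(1,4) | p2:(1,3)->(2,3)
Step 2: p0:(4,3)->(4,4)->EXIT | p1:(1,4)->(2,4) | p2:(2,3)->(2,2)
Step 3: p0:escaped | p1:(2,4)->(3,4) | p2:(2,2)->(2,1)
Step 4: p0:escaped | p1:(3,4)->(4,4)->EXIT | p2:(2,1)->(2,0)->EXIT
Exit steps: [2, 4, 4]
First to escape: p0 at step 2

Answer: 0 2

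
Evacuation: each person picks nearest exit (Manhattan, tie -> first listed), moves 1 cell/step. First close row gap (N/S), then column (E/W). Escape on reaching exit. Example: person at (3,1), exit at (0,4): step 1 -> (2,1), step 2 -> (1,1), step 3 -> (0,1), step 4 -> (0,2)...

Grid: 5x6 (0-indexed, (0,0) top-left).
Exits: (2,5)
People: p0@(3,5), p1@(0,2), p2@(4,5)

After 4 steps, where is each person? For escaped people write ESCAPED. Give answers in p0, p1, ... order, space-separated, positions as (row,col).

Step 1: p0:(3,5)->(2,5)->EXIT | p1:(0,2)->(1,2) | p2:(4,5)->(3,5)
Step 2: p0:escaped | p1:(1,2)->(2,2) | p2:(3,5)->(2,5)->EXIT
Step 3: p0:escaped | p1:(2,2)->(2,3) | p2:escaped
Step 4: p0:escaped | p1:(2,3)->(2,4) | p2:escaped

ESCAPED (2,4) ESCAPED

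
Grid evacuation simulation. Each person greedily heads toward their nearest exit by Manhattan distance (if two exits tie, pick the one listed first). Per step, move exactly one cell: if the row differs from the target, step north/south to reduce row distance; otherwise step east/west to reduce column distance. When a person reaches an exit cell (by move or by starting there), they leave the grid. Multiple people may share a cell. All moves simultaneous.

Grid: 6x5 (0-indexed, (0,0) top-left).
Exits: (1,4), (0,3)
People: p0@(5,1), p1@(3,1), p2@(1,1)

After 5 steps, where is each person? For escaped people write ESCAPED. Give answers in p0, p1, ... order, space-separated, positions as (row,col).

Step 1: p0:(5,1)->(4,1) | p1:(3,1)->(2,1) | p2:(1,1)->(1,2)
Step 2: p0:(4,1)->(3,1) | p1:(2,1)->(1,1) | p2:(1,2)->(1,3)
Step 3: p0:(3,1)->(2,1) | p1:(1,1)->(1,2) | p2:(1,3)->(1,4)->EXIT
Step 4: p0:(2,1)->(1,1) | p1:(1,2)->(1,3) | p2:escaped
Step 5: p0:(1,1)->(1,2) | p1:(1,3)->(1,4)->EXIT | p2:escaped

(1,2) ESCAPED ESCAPED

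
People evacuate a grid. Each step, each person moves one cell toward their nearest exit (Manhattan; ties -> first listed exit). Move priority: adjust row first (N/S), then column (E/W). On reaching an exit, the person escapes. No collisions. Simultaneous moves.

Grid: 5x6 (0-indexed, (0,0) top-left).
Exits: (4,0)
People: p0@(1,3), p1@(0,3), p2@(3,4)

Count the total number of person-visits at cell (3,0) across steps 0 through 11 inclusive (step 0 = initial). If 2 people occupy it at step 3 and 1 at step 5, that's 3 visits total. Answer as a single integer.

Step 0: p0@(1,3) p1@(0,3) p2@(3,4) -> at (3,0): 0 [-], cum=0
Step 1: p0@(2,3) p1@(1,3) p2@(4,4) -> at (3,0): 0 [-], cum=0
Step 2: p0@(3,3) p1@(2,3) p2@(4,3) -> at (3,0): 0 [-], cum=0
Step 3: p0@(4,3) p1@(3,3) p2@(4,2) -> at (3,0): 0 [-], cum=0
Step 4: p0@(4,2) p1@(4,3) p2@(4,1) -> at (3,0): 0 [-], cum=0
Step 5: p0@(4,1) p1@(4,2) p2@ESC -> at (3,0): 0 [-], cum=0
Step 6: p0@ESC p1@(4,1) p2@ESC -> at (3,0): 0 [-], cum=0
Step 7: p0@ESC p1@ESC p2@ESC -> at (3,0): 0 [-], cum=0
Total visits = 0

Answer: 0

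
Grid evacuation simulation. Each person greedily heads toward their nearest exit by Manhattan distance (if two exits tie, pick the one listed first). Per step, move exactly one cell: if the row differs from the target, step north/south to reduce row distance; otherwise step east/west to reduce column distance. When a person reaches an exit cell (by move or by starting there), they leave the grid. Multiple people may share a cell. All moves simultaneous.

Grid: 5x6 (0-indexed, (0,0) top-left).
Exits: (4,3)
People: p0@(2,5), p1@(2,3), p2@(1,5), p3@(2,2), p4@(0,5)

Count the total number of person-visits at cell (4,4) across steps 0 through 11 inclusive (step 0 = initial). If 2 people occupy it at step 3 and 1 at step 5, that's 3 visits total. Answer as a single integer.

Answer: 3

Derivation:
Step 0: p0@(2,5) p1@(2,3) p2@(1,5) p3@(2,2) p4@(0,5) -> at (4,4): 0 [-], cum=0
Step 1: p0@(3,5) p1@(3,3) p2@(2,5) p3@(3,2) p4@(1,5) -> at (4,4): 0 [-], cum=0
Step 2: p0@(4,5) p1@ESC p2@(3,5) p3@(4,2) p4@(2,5) -> at (4,4): 0 [-], cum=0
Step 3: p0@(4,4) p1@ESC p2@(4,5) p3@ESC p4@(3,5) -> at (4,4): 1 [p0], cum=1
Step 4: p0@ESC p1@ESC p2@(4,4) p3@ESC p4@(4,5) -> at (4,4): 1 [p2], cum=2
Step 5: p0@ESC p1@ESC p2@ESC p3@ESC p4@(4,4) -> at (4,4): 1 [p4], cum=3
Step 6: p0@ESC p1@ESC p2@ESC p3@ESC p4@ESC -> at (4,4): 0 [-], cum=3
Total visits = 3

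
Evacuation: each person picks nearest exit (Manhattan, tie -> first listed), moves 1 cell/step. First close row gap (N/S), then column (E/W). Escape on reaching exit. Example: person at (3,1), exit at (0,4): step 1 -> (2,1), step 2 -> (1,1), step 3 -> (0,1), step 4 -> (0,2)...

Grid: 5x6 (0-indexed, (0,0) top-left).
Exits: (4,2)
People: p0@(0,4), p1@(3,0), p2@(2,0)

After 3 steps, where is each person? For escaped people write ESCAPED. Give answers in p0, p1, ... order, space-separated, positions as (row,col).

Step 1: p0:(0,4)->(1,4) | p1:(3,0)->(4,0) | p2:(2,0)->(3,0)
Step 2: p0:(1,4)->(2,4) | p1:(4,0)->(4,1) | p2:(3,0)->(4,0)
Step 3: p0:(2,4)->(3,4) | p1:(4,1)->(4,2)->EXIT | p2:(4,0)->(4,1)

(3,4) ESCAPED (4,1)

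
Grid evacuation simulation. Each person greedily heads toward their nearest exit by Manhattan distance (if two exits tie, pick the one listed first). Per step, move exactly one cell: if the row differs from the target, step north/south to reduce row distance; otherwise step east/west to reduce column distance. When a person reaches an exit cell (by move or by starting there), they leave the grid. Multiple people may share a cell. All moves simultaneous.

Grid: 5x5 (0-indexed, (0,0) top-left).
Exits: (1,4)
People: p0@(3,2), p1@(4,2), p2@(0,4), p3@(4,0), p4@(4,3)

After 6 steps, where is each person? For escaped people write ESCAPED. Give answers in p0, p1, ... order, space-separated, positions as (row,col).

Step 1: p0:(3,2)->(2,2) | p1:(4,2)->(3,2) | p2:(0,4)->(1,4)->EXIT | p3:(4,0)->(3,0) | p4:(4,3)->(3,3)
Step 2: p0:(2,2)->(1,2) | p1:(3,2)->(2,2) | p2:escaped | p3:(3,0)->(2,0) | p4:(3,3)->(2,3)
Step 3: p0:(1,2)->(1,3) | p1:(2,2)->(1,2) | p2:escaped | p3:(2,0)->(1,0) | p4:(2,3)->(1,3)
Step 4: p0:(1,3)->(1,4)->EXIT | p1:(1,2)->(1,3) | p2:escaped | p3:(1,0)->(1,1) | p4:(1,3)->(1,4)->EXIT
Step 5: p0:escaped | p1:(1,3)->(1,4)->EXIT | p2:escaped | p3:(1,1)->(1,2) | p4:escaped
Step 6: p0:escaped | p1:escaped | p2:escaped | p3:(1,2)->(1,3) | p4:escaped

ESCAPED ESCAPED ESCAPED (1,3) ESCAPED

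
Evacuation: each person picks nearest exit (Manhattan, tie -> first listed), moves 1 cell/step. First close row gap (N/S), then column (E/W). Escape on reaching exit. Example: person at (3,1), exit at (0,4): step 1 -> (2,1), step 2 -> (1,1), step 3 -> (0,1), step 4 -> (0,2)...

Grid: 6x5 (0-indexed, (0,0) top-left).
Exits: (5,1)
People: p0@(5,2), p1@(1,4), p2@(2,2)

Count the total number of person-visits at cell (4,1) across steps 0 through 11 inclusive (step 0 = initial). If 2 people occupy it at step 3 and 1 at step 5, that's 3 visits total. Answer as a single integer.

Answer: 0

Derivation:
Step 0: p0@(5,2) p1@(1,4) p2@(2,2) -> at (4,1): 0 [-], cum=0
Step 1: p0@ESC p1@(2,4) p2@(3,2) -> at (4,1): 0 [-], cum=0
Step 2: p0@ESC p1@(3,4) p2@(4,2) -> at (4,1): 0 [-], cum=0
Step 3: p0@ESC p1@(4,4) p2@(5,2) -> at (4,1): 0 [-], cum=0
Step 4: p0@ESC p1@(5,4) p2@ESC -> at (4,1): 0 [-], cum=0
Step 5: p0@ESC p1@(5,3) p2@ESC -> at (4,1): 0 [-], cum=0
Step 6: p0@ESC p1@(5,2) p2@ESC -> at (4,1): 0 [-], cum=0
Step 7: p0@ESC p1@ESC p2@ESC -> at (4,1): 0 [-], cum=0
Total visits = 0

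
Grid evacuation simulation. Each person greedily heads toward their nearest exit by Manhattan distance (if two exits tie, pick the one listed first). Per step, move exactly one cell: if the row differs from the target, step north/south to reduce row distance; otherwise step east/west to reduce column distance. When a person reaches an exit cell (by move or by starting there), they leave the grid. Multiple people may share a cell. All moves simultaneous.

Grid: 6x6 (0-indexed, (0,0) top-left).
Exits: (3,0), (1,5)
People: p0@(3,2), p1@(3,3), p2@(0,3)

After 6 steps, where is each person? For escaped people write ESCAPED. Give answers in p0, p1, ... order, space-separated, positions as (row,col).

Step 1: p0:(3,2)->(3,1) | p1:(3,3)->(3,2) | p2:(0,3)->(1,3)
Step 2: p0:(3,1)->(3,0)->EXIT | p1:(3,2)->(3,1) | p2:(1,3)->(1,4)
Step 3: p0:escaped | p1:(3,1)->(3,0)->EXIT | p2:(1,4)->(1,5)->EXIT

ESCAPED ESCAPED ESCAPED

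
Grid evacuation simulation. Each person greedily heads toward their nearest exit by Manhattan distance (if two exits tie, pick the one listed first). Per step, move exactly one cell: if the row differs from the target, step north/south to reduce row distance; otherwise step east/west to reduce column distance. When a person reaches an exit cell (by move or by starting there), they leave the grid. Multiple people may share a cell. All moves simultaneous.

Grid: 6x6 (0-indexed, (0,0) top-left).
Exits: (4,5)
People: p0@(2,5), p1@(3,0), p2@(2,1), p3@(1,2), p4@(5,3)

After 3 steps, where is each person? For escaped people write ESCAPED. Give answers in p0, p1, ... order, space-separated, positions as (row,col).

Step 1: p0:(2,5)->(3,5) | p1:(3,0)->(4,0) | p2:(2,1)->(3,1) | p3:(1,2)->(2,2) | p4:(5,3)->(4,3)
Step 2: p0:(3,5)->(4,5)->EXIT | p1:(4,0)->(4,1) | p2:(3,1)->(4,1) | p3:(2,2)->(3,2) | p4:(4,3)->(4,4)
Step 3: p0:escaped | p1:(4,1)->(4,2) | p2:(4,1)->(4,2) | p3:(3,2)->(4,2) | p4:(4,4)->(4,5)->EXIT

ESCAPED (4,2) (4,2) (4,2) ESCAPED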